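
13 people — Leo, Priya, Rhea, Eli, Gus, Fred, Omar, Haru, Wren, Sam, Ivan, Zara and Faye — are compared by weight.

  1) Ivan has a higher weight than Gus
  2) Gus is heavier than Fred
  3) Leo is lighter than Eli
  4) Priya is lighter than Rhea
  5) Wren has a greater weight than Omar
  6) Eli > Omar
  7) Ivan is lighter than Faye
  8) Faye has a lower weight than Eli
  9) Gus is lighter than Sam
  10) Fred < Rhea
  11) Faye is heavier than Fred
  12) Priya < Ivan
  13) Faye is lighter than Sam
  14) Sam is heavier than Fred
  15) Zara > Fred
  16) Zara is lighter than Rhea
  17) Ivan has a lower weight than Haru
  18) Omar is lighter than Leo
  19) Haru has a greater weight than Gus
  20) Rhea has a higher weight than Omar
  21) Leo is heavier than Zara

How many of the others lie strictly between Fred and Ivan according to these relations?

Chaining upward from Fred reaches: Zara, Gus, Faye, Haru, Leo, Sam, Eli, Rhea.
Chaining downward from Ivan reaches: Priya, Gus.
Strictly between Fred and Ivan are those in both lists: Gus — 1 element.

1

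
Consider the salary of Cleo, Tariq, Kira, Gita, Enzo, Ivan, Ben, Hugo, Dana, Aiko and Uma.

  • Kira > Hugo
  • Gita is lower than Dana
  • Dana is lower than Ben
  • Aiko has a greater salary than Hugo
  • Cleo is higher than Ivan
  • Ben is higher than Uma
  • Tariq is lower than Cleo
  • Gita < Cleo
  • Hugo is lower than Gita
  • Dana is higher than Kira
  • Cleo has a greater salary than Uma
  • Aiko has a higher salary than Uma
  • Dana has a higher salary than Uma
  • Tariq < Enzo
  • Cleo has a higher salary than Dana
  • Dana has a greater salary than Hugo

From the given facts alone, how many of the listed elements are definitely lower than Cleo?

Directly below Cleo: Gita, Uma, Ivan, Dana, Tariq.
One step further: Hugo, Kira (7 so far).
Nothing else is reachable below Cleo; 7 in all.

7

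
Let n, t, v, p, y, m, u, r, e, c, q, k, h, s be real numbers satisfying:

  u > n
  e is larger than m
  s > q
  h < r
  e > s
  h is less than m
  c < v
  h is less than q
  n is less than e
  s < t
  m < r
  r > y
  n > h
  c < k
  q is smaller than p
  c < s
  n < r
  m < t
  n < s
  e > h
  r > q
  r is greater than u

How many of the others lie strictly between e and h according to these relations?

Chaining upward from h reaches: q, n, m, u, s, r, p, t.
Chaining downward from e reaches: q, n, c, m, s.
Strictly between h and e are those in both lists: q, n, m, s — 4 elements.

4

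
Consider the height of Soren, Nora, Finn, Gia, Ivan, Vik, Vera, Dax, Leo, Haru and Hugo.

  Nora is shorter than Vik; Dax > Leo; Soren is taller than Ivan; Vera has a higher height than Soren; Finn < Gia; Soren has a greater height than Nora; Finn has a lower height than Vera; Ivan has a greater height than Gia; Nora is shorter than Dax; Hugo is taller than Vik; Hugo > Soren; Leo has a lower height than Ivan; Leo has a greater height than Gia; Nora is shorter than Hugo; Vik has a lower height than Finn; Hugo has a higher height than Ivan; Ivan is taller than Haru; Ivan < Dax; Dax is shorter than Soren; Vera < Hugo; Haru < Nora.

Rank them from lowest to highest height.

Haru < Nora < Vik < Finn < Gia < Leo < Ivan < Dax < Soren < Vera < Hugo

Each adjacent pair is fixed by a given relation: Haru < Nora; Nora < Vik; Vik < Finn; Finn < Gia; Gia < Leo; Leo < Ivan; Ivan < Dax; Dax < Soren; Soren < Vera; Vera < Hugo. Chaining them end to end gives the full order.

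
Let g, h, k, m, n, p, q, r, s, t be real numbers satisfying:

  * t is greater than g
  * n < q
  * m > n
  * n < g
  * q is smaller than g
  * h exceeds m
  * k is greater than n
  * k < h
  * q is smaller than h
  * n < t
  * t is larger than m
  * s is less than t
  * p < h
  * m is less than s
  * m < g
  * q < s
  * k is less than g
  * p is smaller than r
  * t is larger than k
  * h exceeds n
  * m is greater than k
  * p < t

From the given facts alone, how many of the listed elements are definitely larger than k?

5

Directly above k: m, g, t, h.
One step further: s (5 so far).
No other element is forced above k by the given relations, so the count is 5.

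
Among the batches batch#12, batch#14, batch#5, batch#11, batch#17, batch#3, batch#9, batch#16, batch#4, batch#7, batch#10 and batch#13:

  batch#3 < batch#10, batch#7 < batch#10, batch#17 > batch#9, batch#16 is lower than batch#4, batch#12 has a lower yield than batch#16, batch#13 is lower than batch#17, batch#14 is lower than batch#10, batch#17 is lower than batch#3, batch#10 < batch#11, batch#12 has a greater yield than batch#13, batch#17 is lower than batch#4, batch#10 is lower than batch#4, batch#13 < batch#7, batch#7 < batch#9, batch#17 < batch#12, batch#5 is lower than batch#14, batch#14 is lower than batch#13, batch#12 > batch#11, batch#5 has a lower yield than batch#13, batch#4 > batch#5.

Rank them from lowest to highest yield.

Nothing is placed below batch#5, so it is least; from there batch#5 < batch#14; batch#14 < batch#13; batch#13 < batch#7; batch#7 < batch#9; batch#9 < batch#17; batch#17 < batch#3; batch#3 < batch#10; batch#10 < batch#11; batch#11 < batch#12; batch#12 < batch#16; batch#16 < batch#4, each given directly.

batch#5 < batch#14 < batch#13 < batch#7 < batch#9 < batch#17 < batch#3 < batch#10 < batch#11 < batch#12 < batch#16 < batch#4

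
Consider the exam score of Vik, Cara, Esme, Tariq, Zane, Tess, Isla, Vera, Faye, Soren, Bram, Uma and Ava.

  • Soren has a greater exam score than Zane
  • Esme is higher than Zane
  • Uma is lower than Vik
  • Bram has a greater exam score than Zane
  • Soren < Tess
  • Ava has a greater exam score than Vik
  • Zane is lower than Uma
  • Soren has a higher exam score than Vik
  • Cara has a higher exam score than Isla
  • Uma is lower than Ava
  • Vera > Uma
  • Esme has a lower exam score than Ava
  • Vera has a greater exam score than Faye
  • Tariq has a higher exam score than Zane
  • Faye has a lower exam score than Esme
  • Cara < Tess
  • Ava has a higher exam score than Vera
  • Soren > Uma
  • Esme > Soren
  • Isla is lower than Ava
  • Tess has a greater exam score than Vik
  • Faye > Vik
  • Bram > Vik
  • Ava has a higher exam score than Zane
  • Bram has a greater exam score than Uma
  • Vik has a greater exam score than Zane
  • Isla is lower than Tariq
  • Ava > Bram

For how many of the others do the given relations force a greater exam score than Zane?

10

From Zane the given relations immediately reach Uma, Vik, Tariq, Soren, Esme, Bram, Ava.
From those, Faye, Vera, Tess — 10 in total.
No other element is forced above Zane by the given relations, so the count is 10.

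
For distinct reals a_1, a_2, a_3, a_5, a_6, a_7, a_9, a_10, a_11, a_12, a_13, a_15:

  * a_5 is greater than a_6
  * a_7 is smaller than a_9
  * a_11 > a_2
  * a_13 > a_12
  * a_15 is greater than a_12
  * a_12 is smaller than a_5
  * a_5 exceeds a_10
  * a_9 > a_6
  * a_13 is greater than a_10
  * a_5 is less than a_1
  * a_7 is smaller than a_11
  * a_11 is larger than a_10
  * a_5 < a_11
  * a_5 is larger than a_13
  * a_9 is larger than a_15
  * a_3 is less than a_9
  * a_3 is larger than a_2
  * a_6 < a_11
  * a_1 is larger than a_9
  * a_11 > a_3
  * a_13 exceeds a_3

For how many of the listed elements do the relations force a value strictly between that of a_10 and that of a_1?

Chaining upward from a_10 reaches: a_13, a_5, a_11.
Chaining downward from a_1 reaches: a_12, a_7, a_15, a_2, a_6, a_3, a_9, a_13, a_5.
Strictly between a_10 and a_1 are those in both lists: a_13, a_5 — 2 elements.

2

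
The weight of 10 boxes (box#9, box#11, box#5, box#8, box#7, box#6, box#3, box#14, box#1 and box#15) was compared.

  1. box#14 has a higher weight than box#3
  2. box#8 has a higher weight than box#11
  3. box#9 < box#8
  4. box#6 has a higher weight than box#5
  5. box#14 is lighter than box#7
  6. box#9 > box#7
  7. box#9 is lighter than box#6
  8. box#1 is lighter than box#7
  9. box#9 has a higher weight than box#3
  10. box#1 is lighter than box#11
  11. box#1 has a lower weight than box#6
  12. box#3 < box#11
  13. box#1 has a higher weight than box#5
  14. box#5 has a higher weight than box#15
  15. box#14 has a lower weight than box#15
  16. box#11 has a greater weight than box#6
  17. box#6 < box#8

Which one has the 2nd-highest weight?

The consecutive relations fix a unique order: box#3 < box#14 < box#15 < box#5 < box#1 < box#7 < box#9 < box#6 < box#11 < box#8.
Counting 2 from the largest end gives box#11.

box#11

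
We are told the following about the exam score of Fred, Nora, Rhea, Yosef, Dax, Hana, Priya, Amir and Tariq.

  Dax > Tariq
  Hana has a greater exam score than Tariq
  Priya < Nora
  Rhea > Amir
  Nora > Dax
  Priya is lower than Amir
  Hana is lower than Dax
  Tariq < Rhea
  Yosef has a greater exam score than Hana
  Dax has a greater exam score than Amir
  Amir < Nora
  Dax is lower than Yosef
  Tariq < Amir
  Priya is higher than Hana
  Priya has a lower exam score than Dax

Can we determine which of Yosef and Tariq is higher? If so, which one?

Yosef

Chaining the given relations: Tariq < Hana < Priya < Amir < Dax < Yosef.
So Yosef is higher.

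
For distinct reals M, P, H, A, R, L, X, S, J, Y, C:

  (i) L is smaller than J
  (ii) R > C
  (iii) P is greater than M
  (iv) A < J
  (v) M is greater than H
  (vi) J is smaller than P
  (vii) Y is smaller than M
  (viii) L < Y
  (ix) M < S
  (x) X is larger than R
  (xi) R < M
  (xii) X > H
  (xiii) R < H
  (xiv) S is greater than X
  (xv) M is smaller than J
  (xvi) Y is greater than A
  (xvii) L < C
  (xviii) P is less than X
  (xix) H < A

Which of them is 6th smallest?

Piecing the relations together gives one ordering: L < C < R < H < A < Y < M < J < P < X < S.
The 6th smallest is Y.

Y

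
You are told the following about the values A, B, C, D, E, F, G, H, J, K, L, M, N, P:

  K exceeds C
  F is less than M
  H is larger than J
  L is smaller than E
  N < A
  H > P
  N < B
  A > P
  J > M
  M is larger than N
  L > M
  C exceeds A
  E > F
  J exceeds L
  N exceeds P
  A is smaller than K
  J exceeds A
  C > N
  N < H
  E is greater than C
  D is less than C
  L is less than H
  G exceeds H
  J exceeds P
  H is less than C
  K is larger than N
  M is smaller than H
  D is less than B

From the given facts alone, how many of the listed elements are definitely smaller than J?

6

Directly below J: P, M, A, L.
One step further: F, N (6 so far).
Nothing else is reachable below J; 6 in all.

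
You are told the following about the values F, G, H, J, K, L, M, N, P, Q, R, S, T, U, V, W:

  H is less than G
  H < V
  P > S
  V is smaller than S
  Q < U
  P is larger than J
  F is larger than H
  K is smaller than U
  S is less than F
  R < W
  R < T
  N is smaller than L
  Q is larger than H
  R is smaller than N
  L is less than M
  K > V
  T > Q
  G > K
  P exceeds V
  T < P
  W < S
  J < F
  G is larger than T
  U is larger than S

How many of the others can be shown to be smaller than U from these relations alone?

7

Directly below U: K, Q, S.
One step further: H, V, W (6 so far).
One step further: R (7 so far).
No other element is forced below U by the given relations, so the count is 7.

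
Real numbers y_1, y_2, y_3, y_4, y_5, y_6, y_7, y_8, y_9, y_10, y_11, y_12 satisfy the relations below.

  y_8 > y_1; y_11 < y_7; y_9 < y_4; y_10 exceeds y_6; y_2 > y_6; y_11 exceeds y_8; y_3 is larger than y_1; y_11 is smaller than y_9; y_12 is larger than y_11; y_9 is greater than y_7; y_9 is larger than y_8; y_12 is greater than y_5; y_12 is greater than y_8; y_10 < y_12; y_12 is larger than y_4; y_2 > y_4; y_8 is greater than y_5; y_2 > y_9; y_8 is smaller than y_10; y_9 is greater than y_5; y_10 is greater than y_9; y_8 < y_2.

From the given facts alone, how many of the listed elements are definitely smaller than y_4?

Directly below y_4: y_9.
One step further: y_5, y_8, y_11, y_7 (5 so far).
One step further: y_1 (6 so far).
No other element is forced below y_4 by the given relations, so the count is 6.

6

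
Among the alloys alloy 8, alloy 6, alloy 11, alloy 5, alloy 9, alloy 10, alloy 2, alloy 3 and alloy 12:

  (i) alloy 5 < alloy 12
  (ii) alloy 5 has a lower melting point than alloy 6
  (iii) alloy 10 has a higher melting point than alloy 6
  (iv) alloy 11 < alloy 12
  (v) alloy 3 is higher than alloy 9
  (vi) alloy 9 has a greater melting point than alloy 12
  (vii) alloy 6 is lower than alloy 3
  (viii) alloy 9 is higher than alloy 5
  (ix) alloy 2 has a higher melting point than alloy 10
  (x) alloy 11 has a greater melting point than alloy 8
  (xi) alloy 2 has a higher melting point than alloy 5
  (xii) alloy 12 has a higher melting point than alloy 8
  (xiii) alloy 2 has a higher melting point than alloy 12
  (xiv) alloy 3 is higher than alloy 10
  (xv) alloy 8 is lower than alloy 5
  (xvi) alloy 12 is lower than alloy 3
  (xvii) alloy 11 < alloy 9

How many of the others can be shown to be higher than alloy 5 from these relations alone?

From alloy 5 the given relations immediately reach alloy 6, alloy 12, alloy 2, alloy 9.
From those, alloy 10, alloy 3 — 6 in total.
No other element is forced above alloy 5 by the given relations, so the count is 6.

6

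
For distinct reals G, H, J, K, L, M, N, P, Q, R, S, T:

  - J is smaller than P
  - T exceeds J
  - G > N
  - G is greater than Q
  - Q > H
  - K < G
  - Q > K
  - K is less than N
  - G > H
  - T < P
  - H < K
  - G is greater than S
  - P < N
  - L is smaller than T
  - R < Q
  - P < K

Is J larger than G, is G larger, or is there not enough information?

Chaining the given relations: J < P < K < Q < G.
So G is larger.

G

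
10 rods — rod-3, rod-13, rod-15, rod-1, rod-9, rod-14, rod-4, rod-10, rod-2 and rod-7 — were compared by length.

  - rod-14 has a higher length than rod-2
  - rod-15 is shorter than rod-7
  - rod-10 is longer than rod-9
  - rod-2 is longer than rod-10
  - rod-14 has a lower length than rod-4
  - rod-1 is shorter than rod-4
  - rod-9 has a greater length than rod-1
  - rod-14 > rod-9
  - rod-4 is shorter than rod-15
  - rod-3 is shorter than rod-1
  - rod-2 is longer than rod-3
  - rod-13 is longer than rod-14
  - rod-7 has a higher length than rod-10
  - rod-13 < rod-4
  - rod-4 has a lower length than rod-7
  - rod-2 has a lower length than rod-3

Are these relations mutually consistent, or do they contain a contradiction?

inconsistent

Chaining the given relations yields rod-3 < rod-1 < rod-9 < rod-10 < rod-2, so rod-3 < rod-2. But one relation states rod-2 < rod-3. These cannot both hold.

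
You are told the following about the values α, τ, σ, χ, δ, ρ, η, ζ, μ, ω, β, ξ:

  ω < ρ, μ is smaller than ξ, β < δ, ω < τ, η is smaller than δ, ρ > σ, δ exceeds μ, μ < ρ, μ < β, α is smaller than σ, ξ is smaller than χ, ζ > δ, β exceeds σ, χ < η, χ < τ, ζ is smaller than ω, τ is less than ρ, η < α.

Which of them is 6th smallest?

The consecutive relations fix a unique order: μ < ξ < χ < η < α < σ < β < δ < ζ < ω < τ < ρ.
Counting 6 from the smallest end gives σ.

σ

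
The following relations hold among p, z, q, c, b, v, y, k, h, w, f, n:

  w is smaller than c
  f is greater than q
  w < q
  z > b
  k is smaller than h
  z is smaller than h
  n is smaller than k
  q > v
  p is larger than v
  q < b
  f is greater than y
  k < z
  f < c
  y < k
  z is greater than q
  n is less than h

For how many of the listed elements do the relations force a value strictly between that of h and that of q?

2

Chaining upward from q reaches: f, c, b, z.
Chaining downward from h reaches: n, y, v, k, w, b, z.
Strictly between q and h are those in both lists: b, z — 2 elements.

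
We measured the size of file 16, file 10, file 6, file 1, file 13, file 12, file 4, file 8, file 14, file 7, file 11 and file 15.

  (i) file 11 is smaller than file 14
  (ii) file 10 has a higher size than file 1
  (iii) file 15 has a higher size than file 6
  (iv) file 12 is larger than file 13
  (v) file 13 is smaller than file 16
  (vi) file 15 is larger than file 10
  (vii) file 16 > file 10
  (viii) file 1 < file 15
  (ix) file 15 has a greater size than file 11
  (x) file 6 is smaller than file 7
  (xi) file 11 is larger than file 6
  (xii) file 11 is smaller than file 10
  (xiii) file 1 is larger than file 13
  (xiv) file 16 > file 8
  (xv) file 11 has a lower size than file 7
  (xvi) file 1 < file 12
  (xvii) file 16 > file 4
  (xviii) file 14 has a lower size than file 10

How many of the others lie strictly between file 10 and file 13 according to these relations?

1

Chaining upward from file 13 reaches: file 1, file 15, file 12, file 16.
Chaining downward from file 10 reaches: file 6, file 11, file 14, file 1.
Strictly between file 13 and file 10 are those in both lists: file 1 — 1 element.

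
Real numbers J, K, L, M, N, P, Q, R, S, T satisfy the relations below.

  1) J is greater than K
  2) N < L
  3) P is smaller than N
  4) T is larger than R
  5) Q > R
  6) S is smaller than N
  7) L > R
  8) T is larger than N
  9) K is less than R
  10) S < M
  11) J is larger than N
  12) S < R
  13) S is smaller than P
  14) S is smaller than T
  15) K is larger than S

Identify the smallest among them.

Chaining upward from S: directly above it, M, P, K, N, R, T; then J, Q, L.
That covers every other element, and nothing is given below S, so S is the smallest.

S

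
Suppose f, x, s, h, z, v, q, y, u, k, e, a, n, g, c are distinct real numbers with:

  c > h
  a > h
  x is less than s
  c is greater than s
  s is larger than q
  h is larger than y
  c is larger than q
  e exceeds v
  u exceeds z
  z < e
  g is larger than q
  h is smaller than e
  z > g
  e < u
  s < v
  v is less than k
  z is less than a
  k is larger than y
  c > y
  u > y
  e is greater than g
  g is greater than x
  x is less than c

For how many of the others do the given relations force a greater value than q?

9

From q the given relations immediately reach g, s, c.
From those, v, z, e — 6 in total.
From those, u, k, a — 9 in total.
No other element is forced above q by the given relations, so the count is 9.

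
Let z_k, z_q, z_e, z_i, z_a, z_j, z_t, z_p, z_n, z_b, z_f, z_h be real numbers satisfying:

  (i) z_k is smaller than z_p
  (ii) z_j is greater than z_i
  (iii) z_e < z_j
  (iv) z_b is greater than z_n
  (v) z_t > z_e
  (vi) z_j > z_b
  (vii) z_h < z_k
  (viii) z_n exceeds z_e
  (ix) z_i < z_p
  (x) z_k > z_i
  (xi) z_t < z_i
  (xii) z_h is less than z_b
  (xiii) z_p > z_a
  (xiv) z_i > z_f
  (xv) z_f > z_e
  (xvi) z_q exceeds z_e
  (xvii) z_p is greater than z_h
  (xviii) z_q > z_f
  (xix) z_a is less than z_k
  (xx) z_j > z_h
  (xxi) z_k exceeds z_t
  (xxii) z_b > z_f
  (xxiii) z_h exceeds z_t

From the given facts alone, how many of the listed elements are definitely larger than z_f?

The elements the relations force above z_f are z_q, z_i, z_k, z_b, z_j, z_p — no chain reaches any other.
That is 6.

6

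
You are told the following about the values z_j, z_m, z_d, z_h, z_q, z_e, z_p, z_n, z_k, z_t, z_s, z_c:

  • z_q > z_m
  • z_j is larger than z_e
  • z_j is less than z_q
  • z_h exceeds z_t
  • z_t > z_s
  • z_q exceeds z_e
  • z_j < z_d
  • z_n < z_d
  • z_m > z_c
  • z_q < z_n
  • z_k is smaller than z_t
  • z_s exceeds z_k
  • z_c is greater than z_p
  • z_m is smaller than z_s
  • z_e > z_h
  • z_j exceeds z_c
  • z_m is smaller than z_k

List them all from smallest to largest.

Each adjacent pair is fixed by a given relation: z_p < z_c; z_c < z_m; z_m < z_k; z_k < z_s; z_s < z_t; z_t < z_h; z_h < z_e; z_e < z_j; z_j < z_q; z_q < z_n; z_n < z_d. Chaining them end to end gives the full order.

z_p < z_c < z_m < z_k < z_s < z_t < z_h < z_e < z_j < z_q < z_n < z_d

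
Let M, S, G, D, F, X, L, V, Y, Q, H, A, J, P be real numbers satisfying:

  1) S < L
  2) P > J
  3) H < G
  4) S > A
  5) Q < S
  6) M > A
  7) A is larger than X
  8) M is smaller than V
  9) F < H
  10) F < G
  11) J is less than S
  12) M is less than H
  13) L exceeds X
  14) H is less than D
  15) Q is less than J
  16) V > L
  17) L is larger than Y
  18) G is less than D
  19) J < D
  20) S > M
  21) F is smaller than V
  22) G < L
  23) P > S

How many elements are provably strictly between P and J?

The relations place J below P. An element lies strictly between them when it is forced above J and also forced below P.
Above J: {S, L, V, D}. Below P: {X, Q, A, M, S}.
Intersection: {S} — 1.

1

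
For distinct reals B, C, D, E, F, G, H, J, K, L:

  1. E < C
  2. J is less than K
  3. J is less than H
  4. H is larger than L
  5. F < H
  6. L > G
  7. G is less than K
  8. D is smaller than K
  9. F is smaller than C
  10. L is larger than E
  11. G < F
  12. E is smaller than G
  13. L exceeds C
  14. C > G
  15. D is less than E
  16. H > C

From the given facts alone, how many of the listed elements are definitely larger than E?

6

The elements the relations force above E are G, F, C, K, L, H — no chain reaches any other.
That is 6.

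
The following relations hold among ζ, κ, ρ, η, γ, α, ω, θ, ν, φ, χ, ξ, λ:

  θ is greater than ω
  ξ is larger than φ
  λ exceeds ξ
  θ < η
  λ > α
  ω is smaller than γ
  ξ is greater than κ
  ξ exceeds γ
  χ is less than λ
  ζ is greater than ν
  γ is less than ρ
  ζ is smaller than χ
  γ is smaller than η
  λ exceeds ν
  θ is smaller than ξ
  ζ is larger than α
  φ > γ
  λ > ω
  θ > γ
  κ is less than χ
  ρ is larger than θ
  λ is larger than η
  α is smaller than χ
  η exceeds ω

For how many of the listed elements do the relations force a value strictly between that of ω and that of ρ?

The relations place ω below ρ. An element lies strictly between them when it is forced above ω and also forced below ρ.
Above ω: {γ, θ, φ, ξ, η, λ}. Below ρ: {γ, θ}.
Intersection: {γ, θ} — 2.

2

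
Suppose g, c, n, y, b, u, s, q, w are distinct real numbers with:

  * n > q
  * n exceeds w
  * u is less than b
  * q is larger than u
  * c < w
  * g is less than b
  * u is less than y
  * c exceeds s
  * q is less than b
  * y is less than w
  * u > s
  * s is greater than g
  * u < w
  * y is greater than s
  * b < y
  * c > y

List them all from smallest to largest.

Nothing is placed below g, so it is least; from there g < s; s < u; u < q; q < b; b < y; y < c; c < w; w < n, each given directly.

g < s < u < q < b < y < c < w < n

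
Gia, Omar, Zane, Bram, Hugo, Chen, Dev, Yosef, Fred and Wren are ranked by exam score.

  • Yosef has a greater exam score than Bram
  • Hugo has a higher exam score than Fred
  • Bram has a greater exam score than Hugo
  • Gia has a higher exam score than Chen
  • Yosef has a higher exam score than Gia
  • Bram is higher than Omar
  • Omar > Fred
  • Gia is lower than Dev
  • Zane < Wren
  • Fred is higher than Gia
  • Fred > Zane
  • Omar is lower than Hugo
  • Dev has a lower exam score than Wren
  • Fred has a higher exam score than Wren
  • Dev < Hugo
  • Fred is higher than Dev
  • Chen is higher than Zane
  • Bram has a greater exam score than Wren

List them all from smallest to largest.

Each adjacent pair is fixed by a given relation: Zane < Chen; Chen < Gia; Gia < Dev; Dev < Wren; Wren < Fred; Fred < Omar; Omar < Hugo; Hugo < Bram; Bram < Yosef. Chaining them end to end gives the full order.

Zane < Chen < Gia < Dev < Wren < Fred < Omar < Hugo < Bram < Yosef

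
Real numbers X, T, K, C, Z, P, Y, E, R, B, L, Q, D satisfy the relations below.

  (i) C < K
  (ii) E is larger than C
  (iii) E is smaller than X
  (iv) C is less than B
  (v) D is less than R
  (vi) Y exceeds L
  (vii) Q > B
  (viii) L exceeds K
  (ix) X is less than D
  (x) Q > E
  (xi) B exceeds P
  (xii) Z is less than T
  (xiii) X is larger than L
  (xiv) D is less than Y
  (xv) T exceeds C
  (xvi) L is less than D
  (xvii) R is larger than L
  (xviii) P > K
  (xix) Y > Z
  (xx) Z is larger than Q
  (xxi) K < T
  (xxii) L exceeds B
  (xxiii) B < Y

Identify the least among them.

Chaining upward from C: directly above it, E, K, B, T; then P, L, X, Q, Y; then D, R, Z.
That covers every other element, and nothing is given below C, so C is the least.

C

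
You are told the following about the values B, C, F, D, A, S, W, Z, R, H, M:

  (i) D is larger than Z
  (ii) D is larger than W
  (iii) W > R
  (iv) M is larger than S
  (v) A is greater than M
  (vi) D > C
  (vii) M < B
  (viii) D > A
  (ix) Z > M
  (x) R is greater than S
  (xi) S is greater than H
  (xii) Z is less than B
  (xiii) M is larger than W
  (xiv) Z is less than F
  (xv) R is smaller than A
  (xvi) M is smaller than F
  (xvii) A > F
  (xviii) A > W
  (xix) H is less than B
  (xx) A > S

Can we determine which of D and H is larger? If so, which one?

D

The relevant relations are H < S; S < R; R < W; W < M; M < Z; Z < F; F < A; A < D.
Together: H < S < R < W < M < Z < F < A < D.
So D is larger.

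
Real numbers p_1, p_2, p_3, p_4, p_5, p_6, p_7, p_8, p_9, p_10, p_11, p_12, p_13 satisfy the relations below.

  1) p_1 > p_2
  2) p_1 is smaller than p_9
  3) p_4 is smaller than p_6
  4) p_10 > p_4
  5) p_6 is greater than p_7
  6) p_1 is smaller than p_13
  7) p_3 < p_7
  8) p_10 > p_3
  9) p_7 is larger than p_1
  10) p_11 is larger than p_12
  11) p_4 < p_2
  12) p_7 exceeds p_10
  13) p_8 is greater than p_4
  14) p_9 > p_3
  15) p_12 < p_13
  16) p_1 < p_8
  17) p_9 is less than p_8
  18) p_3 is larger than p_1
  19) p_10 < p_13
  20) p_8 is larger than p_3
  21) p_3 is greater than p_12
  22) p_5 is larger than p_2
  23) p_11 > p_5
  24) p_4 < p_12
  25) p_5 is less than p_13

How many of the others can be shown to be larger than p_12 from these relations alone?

Directly above p_12: p_3, p_13, p_11.
One step further: p_10, p_9, p_7, p_8 (7 so far).
One step further: p_6 (8 so far).
No other element is forced above p_12 by the given relations, so the count is 8.

8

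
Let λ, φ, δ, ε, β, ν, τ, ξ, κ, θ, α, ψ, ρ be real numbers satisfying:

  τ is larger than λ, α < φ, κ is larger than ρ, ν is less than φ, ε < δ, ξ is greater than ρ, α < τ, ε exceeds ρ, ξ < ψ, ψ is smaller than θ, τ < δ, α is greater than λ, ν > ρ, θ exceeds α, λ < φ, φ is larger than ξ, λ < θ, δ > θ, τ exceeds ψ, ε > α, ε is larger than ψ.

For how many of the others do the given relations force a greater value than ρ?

9

The elements the relations force above ρ are ξ, ψ, ν, φ, θ, τ, ε, κ, δ — no chain reaches any other.
That is 9.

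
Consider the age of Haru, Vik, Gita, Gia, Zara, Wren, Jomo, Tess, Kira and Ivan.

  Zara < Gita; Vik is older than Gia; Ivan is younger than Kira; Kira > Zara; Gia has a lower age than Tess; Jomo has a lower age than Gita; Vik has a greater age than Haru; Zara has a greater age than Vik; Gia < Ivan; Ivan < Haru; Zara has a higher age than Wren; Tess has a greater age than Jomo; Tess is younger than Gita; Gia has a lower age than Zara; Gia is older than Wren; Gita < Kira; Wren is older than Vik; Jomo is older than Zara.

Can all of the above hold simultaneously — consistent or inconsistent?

inconsistent

We have Vik < Wren stated directly, yet also Wren < Gia < Ivan < Haru < Vik by chaining the others — so Wren < Vik. Contradiction.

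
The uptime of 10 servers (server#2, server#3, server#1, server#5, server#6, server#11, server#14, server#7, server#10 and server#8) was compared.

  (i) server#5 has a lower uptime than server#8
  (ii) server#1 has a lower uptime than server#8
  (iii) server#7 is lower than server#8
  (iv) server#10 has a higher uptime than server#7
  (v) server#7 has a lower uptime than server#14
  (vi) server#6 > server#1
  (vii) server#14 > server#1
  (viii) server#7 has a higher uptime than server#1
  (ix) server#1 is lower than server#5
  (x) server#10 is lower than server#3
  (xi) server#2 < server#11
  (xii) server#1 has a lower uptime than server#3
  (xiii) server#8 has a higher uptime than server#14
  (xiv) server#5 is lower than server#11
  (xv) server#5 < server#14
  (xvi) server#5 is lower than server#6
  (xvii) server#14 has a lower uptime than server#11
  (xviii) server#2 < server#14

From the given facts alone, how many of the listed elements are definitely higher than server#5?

From server#5 the given relations immediately reach server#6, server#14, server#8, server#11.
Nothing else is reachable above server#5; 4 in all.

4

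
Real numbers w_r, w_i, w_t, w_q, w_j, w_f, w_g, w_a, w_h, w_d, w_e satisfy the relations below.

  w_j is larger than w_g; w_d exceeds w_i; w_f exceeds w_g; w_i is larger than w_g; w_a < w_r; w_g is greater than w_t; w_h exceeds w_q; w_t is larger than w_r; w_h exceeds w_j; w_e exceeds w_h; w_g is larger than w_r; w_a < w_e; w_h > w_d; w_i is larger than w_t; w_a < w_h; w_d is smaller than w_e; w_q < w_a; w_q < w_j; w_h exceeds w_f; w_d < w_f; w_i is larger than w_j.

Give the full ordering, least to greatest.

Each adjacent pair is fixed by a given relation: w_q < w_a; w_a < w_r; w_r < w_t; w_t < w_g; w_g < w_j; w_j < w_i; w_i < w_d; w_d < w_f; w_f < w_h; w_h < w_e. Chaining them end to end gives the full order.

w_q < w_a < w_r < w_t < w_g < w_j < w_i < w_d < w_f < w_h < w_e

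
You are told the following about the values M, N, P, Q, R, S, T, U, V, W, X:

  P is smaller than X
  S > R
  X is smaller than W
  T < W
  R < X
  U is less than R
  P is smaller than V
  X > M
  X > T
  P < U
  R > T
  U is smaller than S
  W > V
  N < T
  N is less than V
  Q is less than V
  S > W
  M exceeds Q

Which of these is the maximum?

S

Chaining downward from S: directly below it, U, R, W; then P, V, T, X; then N, Q, M.
That covers every other element, and nothing is given above S, so S is the maximum.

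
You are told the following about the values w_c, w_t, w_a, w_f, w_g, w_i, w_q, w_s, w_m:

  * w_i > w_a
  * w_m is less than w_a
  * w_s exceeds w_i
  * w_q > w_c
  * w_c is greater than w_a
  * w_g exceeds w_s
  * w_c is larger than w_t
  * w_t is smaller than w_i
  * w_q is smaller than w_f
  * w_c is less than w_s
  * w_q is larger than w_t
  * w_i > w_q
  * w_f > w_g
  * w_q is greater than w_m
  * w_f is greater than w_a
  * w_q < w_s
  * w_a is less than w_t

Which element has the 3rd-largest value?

w_s

The consecutive relations fix a unique order: w_m < w_a < w_t < w_c < w_q < w_i < w_s < w_g < w_f.
The 3rd largest is w_s.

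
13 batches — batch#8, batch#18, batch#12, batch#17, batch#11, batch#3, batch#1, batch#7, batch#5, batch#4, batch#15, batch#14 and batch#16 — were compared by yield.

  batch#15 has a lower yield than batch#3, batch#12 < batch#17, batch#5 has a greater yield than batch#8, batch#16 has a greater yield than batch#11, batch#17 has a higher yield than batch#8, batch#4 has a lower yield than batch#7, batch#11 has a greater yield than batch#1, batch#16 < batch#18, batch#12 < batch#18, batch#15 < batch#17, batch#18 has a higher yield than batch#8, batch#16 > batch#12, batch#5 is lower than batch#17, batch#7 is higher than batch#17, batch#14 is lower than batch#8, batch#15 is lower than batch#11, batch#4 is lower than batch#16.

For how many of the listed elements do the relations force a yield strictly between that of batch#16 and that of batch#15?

1

Chaining upward from batch#15 reaches: batch#3, batch#11, batch#18, batch#17, batch#7.
Chaining downward from batch#16 reaches: batch#4, batch#1, batch#11, batch#12.
Strictly between batch#15 and batch#16 are those in both lists: batch#11 — 1 element.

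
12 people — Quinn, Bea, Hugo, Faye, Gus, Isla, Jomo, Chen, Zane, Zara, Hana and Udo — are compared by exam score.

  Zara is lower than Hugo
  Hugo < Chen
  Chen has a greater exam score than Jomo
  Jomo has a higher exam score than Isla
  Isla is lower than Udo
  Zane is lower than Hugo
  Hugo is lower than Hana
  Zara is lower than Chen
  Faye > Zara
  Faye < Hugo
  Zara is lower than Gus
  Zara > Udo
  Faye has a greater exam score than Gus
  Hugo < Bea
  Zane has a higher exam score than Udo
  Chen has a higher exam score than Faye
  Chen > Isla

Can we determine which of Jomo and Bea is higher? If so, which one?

undetermined

Following every chain through Jomo: above Jomo we get Chen; below Jomo we get Isla.
Bea is not reached, and no chain runs the other way from Bea to Jomo.
So the given relations leave the order of Jomo and Bea undetermined.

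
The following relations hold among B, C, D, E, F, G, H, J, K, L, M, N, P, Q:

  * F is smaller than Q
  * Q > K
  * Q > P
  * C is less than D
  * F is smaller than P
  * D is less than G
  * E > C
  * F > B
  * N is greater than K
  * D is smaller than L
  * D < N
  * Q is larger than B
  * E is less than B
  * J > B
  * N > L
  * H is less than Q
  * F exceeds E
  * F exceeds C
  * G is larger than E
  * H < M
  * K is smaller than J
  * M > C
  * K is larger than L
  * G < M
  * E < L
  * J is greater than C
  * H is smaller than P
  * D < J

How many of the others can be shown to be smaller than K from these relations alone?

From K the given relations immediately reach L.
From those, D, E — 3 in total.
From those, C — 4 in total.
Nothing else is reachable below K; 4 in all.

4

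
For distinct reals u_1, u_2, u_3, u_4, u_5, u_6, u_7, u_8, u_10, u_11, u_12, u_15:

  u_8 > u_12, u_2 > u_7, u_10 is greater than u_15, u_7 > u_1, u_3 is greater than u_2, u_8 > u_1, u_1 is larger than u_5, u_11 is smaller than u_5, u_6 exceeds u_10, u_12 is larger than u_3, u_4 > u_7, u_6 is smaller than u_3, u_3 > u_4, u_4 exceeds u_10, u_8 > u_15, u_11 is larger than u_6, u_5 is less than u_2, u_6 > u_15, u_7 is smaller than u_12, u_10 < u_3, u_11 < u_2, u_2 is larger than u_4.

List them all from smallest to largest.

u_15 < u_10 < u_6 < u_11 < u_5 < u_1 < u_7 < u_4 < u_2 < u_3 < u_12 < u_8

The consecutive links are each given: u_15 < u_10; u_10 < u_6; u_6 < u_11; u_11 < u_5; u_5 < u_1; u_1 < u_7; u_7 < u_4; u_4 < u_2; u_2 < u_3; u_3 < u_12; u_12 < u_8.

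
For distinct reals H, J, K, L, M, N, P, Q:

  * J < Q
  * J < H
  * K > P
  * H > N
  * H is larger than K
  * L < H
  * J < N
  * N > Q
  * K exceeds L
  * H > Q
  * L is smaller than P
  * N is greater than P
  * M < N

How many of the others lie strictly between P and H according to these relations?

2

Chaining upward from P reaches: K, N.
Chaining downward from H reaches: M, L, J, Q, K, N.
Strictly between P and H are those in both lists: K, N — 2 elements.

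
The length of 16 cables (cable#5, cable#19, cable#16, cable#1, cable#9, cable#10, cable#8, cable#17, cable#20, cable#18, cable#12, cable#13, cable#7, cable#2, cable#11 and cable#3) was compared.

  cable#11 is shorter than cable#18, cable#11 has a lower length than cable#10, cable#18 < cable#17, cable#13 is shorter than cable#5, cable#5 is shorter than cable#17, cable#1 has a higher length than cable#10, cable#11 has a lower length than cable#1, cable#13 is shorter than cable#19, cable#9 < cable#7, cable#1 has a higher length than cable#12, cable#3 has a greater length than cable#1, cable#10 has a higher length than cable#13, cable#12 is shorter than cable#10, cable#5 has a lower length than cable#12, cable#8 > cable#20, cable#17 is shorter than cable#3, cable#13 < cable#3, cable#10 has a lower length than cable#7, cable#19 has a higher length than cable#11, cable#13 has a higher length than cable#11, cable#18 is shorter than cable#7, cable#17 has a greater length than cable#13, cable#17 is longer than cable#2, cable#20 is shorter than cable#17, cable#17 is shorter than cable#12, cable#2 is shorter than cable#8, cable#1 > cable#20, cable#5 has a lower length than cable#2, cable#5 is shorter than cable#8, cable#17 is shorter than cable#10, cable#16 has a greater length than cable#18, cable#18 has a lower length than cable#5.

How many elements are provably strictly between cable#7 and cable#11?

7

Chaining upward from cable#11 reaches: cable#13, cable#19, cable#18, cable#5, cable#16, cable#2, cable#17, cable#12, cable#8, cable#10, cable#1, cable#3.
Chaining downward from cable#7 reaches: cable#13, cable#18, cable#20, cable#5, cable#2, cable#17, cable#12, cable#9, cable#10.
Strictly between cable#11 and cable#7 are those in both lists: cable#13, cable#18, cable#5, cable#2, cable#17, cable#12, cable#10 — 7 elements.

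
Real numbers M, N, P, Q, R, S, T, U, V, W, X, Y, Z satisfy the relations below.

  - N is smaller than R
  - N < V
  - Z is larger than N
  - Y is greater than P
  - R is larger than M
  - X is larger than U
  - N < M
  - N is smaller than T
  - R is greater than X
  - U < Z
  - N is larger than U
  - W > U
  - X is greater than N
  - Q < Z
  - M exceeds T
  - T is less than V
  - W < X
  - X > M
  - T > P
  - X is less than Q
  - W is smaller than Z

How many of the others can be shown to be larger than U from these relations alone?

Directly above U: W, N, X, Z.
One step further: T, M, V, R, Q (9 so far).
No other element is forced above U by the given relations, so the count is 9.

9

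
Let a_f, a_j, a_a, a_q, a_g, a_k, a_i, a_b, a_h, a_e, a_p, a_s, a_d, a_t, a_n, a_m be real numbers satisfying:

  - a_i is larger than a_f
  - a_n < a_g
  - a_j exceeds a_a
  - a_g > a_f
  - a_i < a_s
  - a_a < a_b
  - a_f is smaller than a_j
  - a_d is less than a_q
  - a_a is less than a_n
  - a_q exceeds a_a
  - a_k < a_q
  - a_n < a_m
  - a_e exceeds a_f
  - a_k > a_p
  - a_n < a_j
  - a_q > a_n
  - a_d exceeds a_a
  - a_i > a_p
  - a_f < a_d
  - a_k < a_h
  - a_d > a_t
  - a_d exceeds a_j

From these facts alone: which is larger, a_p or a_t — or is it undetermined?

undetermined

Following every chain through a_p: above a_p we get a_k, a_q, a_h, a_i, a_s.
a_t is not reached, and no chain runs the other way from a_t to a_p.
So the given relations leave the order of a_p and a_t undetermined.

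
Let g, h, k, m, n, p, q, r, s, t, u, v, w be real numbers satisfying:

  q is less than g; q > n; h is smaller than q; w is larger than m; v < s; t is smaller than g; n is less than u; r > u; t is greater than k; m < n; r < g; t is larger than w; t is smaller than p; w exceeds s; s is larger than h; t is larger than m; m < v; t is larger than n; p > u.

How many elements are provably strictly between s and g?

The relations place s below g. An element lies strictly between them when it is forced above s and also forced below g.
Above s: {w, t, p}. Below g: {h, m, n, v, u, r, q, w, k, t}.
Intersection: {w, t} — 2.

2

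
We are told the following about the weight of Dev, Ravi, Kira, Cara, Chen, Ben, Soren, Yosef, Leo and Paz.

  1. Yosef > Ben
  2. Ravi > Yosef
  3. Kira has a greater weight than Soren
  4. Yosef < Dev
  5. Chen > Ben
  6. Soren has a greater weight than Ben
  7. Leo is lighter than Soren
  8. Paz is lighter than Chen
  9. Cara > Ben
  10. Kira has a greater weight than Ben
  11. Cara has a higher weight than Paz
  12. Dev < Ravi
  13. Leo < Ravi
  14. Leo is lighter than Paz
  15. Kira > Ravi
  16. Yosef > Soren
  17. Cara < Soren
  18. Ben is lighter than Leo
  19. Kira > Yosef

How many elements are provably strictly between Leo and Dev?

Chaining upward from Leo reaches: Paz, Cara, Soren, Yosef, Ravi, Kira, Chen.
Chaining downward from Dev reaches: Ben, Paz, Cara, Soren, Yosef.
Strictly between Leo and Dev are those in both lists: Paz, Cara, Soren, Yosef — 4 elements.

4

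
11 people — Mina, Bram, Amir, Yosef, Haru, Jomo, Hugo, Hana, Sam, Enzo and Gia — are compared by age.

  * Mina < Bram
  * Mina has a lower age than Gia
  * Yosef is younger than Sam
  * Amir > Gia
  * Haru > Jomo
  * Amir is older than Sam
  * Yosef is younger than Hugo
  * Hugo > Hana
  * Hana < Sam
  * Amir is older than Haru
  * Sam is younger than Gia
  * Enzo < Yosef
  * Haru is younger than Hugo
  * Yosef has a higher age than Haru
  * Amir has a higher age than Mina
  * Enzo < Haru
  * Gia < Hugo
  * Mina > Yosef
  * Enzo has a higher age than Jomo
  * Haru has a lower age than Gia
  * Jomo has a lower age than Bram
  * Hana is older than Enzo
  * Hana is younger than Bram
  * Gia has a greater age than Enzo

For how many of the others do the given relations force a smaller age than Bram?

6

The elements the relations force below Bram are Jomo, Enzo, Haru, Hana, Yosef, Mina — no chain reaches any other.
That is 6.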